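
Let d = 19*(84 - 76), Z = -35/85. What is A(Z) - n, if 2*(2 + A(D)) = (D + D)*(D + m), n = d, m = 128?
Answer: -59689/289 ≈ -206.54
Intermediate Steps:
Z = -7/17 (Z = -35*1/85 = -7/17 ≈ -0.41176)
d = 152 (d = 19*8 = 152)
n = 152
A(D) = -2 + D*(128 + D) (A(D) = -2 + ((D + D)*(D + 128))/2 = -2 + ((2*D)*(128 + D))/2 = -2 + (2*D*(128 + D))/2 = -2 + D*(128 + D))
A(Z) - n = (-2 + (-7/17)² + 128*(-7/17)) - 1*152 = (-2 + 49/289 - 896/17) - 152 = -15761/289 - 152 = -59689/289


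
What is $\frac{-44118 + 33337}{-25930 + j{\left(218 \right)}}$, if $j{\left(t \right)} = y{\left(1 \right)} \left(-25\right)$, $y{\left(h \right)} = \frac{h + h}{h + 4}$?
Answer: $\frac{10781}{25940} \approx 0.41561$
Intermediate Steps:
$y{\left(h \right)} = \frac{2 h}{4 + h}$
$j{\left(t \right)} = -10$ ($j{\left(t \right)} = 2 \cdot 1 \frac{1}{4 + 1} \left(-25\right) = 2 \cdot 1 \cdot \frac{1}{5} \left(-25\right) = \frac{2}{5} \left(-25\right) = -10$)
$\frac{-44118 + 33337}{-25930 + j{\left(218 \right)}} = \frac{-44118 + 33337}{-25930 - 10} = - \frac{10781}{-25940} = \left(-10781\right) \left(- \frac{1}{25940}\right) = \frac{10781}{25940}$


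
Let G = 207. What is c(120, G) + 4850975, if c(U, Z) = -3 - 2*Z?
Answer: 4850558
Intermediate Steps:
c(120, G) + 4850975 = (-3 - 2*207) + 4850975 = (-3 - 414) + 4850975 = -417 + 4850975 = 4850558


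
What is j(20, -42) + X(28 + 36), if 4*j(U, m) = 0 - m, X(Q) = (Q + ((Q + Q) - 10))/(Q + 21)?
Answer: 2149/170 ≈ 12.641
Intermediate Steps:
X(Q) = (-10 + 3*Q)/(21 + Q) (X(Q) = (Q + (2*Q - 10))/(21 + Q) = (Q + (-10 + 2*Q))/(21 + Q) = (-10 + 3*Q)/(21 + Q))
j(U, m) = -m/4 (j(U, m) = (0 - m)/4 = (-m)/4 = -m/4)
j(20, -42) + X(28 + 36) = -¼*(-42) + (-10 + 3*(28 + 36))/(21 + (28 + 36)) = 21/2 + (-10 + 3*64)/(21 + 64) = 21/2 + (-10 + 192)/85 = 21/2 + (1/85)*182 = 21/2 + 182/85 = 2149/170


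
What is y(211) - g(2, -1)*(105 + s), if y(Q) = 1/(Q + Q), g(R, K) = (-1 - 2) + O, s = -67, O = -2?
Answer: 80181/422 ≈ 190.00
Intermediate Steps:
g(R, K) = -5 (g(R, K) = (-1 - 2) - 2 = -3 - 2 = -5)
y(Q) = 1/(2*Q)
y(211) - g(2, -1)*(105 + s) = (½)/211 - (-5)*(105 - 67) = (½)*(1/211) - (-5)*38 = 1/422 - 1*(-190) = 1/422 + 190 = 80181/422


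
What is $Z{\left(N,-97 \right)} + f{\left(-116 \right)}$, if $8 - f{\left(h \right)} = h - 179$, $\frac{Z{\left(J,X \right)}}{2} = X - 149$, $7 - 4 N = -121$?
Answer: $-189$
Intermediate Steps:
$N = 32$ ($N = \frac{7}{4} - - \frac{121}{4} = \frac{7}{4} + \frac{121}{4} = 32$)
$Z{\left(J,X \right)} = -298 + 2 X$ ($Z{\left(J,X \right)} = 2 \left(X - 149\right) = 2 \left(-149 + X\right) = -298 + 2 X$)
$f{\left(h \right)} = 187 - h$ ($f{\left(h \right)} = 8 - \left(h - 179\right) = 8 - \left(-179 + h\right) = 187 - h$)
$Z{\left(N,-97 \right)} + f{\left(-116 \right)} = \left(-298 + 2 \left(-97\right)\right) + \left(187 - -116\right) = \left(-298 - 194\right) + \left(187 + 116\right) = -492 + 303 = -189$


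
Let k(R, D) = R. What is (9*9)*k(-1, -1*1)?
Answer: -81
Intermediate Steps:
(9*9)*k(-1, -1*1) = (9*9)*(-1) = 81*(-1) = -81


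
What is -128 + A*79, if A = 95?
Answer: 7377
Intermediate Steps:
-128 + A*79 = -128 + 95*79 = -128 + 7505 = 7377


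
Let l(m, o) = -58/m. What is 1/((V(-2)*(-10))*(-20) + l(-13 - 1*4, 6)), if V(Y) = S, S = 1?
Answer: 17/3458 ≈ 0.0049161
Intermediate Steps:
V(Y) = 1
1/((V(-2)*(-10))*(-20) + l(-13 - 1*4, 6)) = 1/((1*(-10))*(-20) - 58/(-13 - 1*4)) = 1/(-10*(-20) - 58/(-13 - 4)) = 1/(200 - 58/(-17)) = 1/(200 - 58*(-1/17)) = 1/(200 + 58/17) = 1/(3458/17) = 17/3458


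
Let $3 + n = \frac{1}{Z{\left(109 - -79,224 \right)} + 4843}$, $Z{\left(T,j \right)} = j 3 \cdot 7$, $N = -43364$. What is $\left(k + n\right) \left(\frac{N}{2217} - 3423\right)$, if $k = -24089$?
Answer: $\frac{1755443908116065}{21165699} \approx 8.2938 \cdot 10^{7}$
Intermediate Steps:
$Z{\left(T,j \right)} = 21 j$ ($Z{\left(T,j \right)} = 3 j 7 = 21 j$)
$n = - \frac{28640}{9547}$ ($n = -3 + \frac{1}{21 \cdot 224 + 4843} = -3 + \frac{1}{4704 + 4843} = -3 + \frac{1}{9547} = - \frac{28640}{9547} \approx -2.9999$)
$\left(k + n\right) \left(\frac{N}{2217} - 3423\right) = \left(-24089 - \frac{28640}{9547}\right) \left(- \frac{43364}{2217} - 3423\right) = - \frac{230006323 \left(\left(-43364\right) \frac{1}{2217} - 3423\right)}{9547} = - \frac{230006323 \left(- \frac{43364}{2217} - 3423\right)}{9547} = \left(- \frac{230006323}{9547}\right) \left(- \frac{7632155}{2217}\right) = \frac{1755443908116065}{21165699}$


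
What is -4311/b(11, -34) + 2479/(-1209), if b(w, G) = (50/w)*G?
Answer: 53117689/2055300 ≈ 25.844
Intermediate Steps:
b(w, G) = 50*G/w
-4311/b(11, -34) + 2479/(-1209) = -4311/(50*(-34)/11) + 2479/(-1209) = -4311/(50*(-34)*(1/11)) + 2479*(-1/1209) = -4311/(-1700/11) - 2479/1209 = -4311*(-11/1700) - 2479/1209 = 47421/1700 - 2479/1209 = 53117689/2055300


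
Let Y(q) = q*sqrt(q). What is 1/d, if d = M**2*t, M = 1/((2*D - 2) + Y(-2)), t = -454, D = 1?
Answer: 4/227 ≈ 0.017621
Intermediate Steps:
Y(q) = q**(3/2)
M = I*sqrt(2)/4 (M = 1/((2*1 - 2) + (-2)**(3/2)) = 1/((2 - 2) - 2*I*sqrt(2)) = 1/(0 - 2*I*sqrt(2)) = 1/(-2*I*sqrt(2)) = I*sqrt(2)/4 ≈ 0.35355*I)
d = 227/4 (d = (I*sqrt(2)/4)**2*(-454) = -1/8*(-454) = 227/4 ≈ 56.750)
1/d = 1/(227/4) = 4/227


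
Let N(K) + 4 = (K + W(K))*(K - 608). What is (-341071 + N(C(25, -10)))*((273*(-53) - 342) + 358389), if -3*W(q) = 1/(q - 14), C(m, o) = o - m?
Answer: -5363302169758/49 ≈ -1.0946e+11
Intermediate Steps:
W(q) = -1/(3*(-14 + q)) (W(q) = -1/(3*(q - 14)) = -1/(3*(-14 + q)))
N(K) = -4 + (-608 + K)*(K - 1/(-42 + 3*K)) (N(K) = -4 + (K - 1/(-42 + 3*K))*(K - 608) = -4 + (K - 1/(-42 + 3*K))*(-608 + K) = -4 + (-608 + K)*(K - 1/(-42 + 3*K)))
(-341071 + N(C(25, -10)))*((273*(-53) - 342) + 358389) = (-341071 + (776 - 1866*(-10 - 1*25)² + 3*(-10 - 1*25)³ + 25523*(-10 - 1*25))/(3*(-14 + (-10 - 1*25))))*((273*(-53) - 342) + 358389) = (-341071 + (776 - 1866*(-10 - 25)² + 3*(-10 - 25)³ + 25523*(-10 - 25))/(3*(-14 + (-10 - 25))))*((-14469 - 342) + 358389) = (-341071 + (776 - 1866*(-35)² + 3*(-35)³ + 25523*(-35))/(3*(-14 - 35)))*(-14811 + 358389) = (-341071 + (⅓)*(776 - 1866*1225 + 3*(-42875) - 893305)/(-49))*343578 = (-341071 + (⅓)*(-1/49)*(776 - 2285850 - 128625 - 893305))*343578 = (-341071 + (⅓)*(-1/49)*(-3307004))*343578 = (-341071 + 3307004/147)*343578 = -46830433/147*343578 = -5363302169758/49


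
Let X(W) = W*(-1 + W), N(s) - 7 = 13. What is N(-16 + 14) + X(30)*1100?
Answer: 957020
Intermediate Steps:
N(s) = 20 (N(s) = 7 + 13 = 20)
N(-16 + 14) + X(30)*1100 = 20 + (30*(-1 + 30))*1100 = 20 + (30*29)*1100 = 20 + 870*1100 = 20 + 957000 = 957020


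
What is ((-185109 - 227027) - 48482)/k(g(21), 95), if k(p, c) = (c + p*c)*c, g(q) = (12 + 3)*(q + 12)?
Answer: -230309/2238200 ≈ -0.10290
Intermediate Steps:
g(q) = 180 + 15*q (g(q) = 15*(12 + q) = 180 + 15*q)
k(p, c) = c*(c + c*p) (k(p, c) = (c + c*p)*c = c*(c + c*p))
((-185109 - 227027) - 48482)/k(g(21), 95) = ((-185109 - 227027) - 48482)/((95²*(1 + (180 + 15*21)))) = (-412136 - 48482)/((9025*(1 + (180 + 315)))) = -460618*1/(9025*(1 + 495)) = -460618/(9025*496) = -460618/4476400 = -460618*1/4476400 = -230309/2238200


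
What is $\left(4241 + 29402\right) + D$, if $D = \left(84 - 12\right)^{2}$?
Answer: $38827$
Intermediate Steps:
$D = 5184$ ($D = 72^{2} = 5184$)
$\left(4241 + 29402\right) + D = \left(4241 + 29402\right) + 5184 = 33643 + 5184 = 38827$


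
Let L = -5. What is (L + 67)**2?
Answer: 3844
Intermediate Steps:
(L + 67)**2 = (-5 + 67)**2 = 62**2 = 3844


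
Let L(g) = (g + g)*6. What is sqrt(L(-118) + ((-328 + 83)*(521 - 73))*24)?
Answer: 2*I*sqrt(658914) ≈ 1623.5*I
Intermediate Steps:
L(g) = 12*g (L(g) = (2*g)*6 = 12*g)
sqrt(L(-118) + ((-328 + 83)*(521 - 73))*24) = sqrt(12*(-118) + ((-328 + 83)*(521 - 73))*24) = sqrt(-1416 - 245*448*24) = sqrt(-1416 - 109760*24) = sqrt(-1416 - 2634240) = sqrt(-2635656) = 2*I*sqrt(658914)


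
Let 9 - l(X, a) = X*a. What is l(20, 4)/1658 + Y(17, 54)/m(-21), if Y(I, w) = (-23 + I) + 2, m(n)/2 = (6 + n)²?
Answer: -19291/373050 ≈ -0.051712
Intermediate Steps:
l(X, a) = 9 - X*a
m(n) = 2*(6 + n)²
Y(I, w) = -21 + I
l(20, 4)/1658 + Y(17, 54)/m(-21) = (9 - 1*20*4)/1658 + (-21 + 17)/((2*(6 - 21)²)) = (9 - 80)*(1/1658) - 4/(2*(-15)²) = -71*1/1658 - 4/(2*225) = -71/1658 - 4/450 = -71/1658 - 4*1/450 = -71/1658 - 2/225 = -19291/373050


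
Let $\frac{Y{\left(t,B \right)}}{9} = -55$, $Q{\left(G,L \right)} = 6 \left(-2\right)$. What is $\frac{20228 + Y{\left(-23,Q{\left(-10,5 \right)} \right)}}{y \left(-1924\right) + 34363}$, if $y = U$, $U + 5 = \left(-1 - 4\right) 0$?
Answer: $\frac{19733}{43983} \approx 0.44865$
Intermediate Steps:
$Q{\left(G,L \right)} = -12$
$U = -5$ ($U = -5 + \left(-1 - 4\right) 0 = -5 - 0 = -5 + 0 = -5$)
$y = -5$
$Y{\left(t,B \right)} = -495$ ($Y{\left(t,B \right)} = 9 \left(-55\right) = -495$)
$\frac{20228 + Y{\left(-23,Q{\left(-10,5 \right)} \right)}}{y \left(-1924\right) + 34363} = \frac{20228 - 495}{\left(-5\right) \left(-1924\right) + 34363} = \frac{19733}{9620 + 34363} = \frac{19733}{43983}$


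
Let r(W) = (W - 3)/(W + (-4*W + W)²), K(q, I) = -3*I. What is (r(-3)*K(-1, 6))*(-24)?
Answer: -432/13 ≈ -33.231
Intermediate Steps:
r(W) = (-3 + W)/(W + 9*W²) (r(W) = (-3 + W)/(W + (-3*W)²) = (-3 + W)/(W + 9*W²))
(r(-3)*K(-1, 6))*(-24) = (((-3 - 3)/((-3)*(1 + 9*(-3))))*(-3*6))*(-24) = (-⅓*(-6)/(1 - 27)*(-18))*(-24) = (-⅓*(-6)/(-26)*(-18))*(-24) = (-⅓*(-1/26)*(-6)*(-18))*(-24) = -1/13*(-18)*(-24) = (18/13)*(-24) = -432/13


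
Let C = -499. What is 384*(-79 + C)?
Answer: -221952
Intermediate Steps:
384*(-79 + C) = 384*(-79 - 499) = 384*(-578) = -221952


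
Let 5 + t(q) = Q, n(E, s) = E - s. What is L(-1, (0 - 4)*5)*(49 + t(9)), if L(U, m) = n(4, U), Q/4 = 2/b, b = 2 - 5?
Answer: 620/3 ≈ 206.67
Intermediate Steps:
b = -3
Q = -8/3 (Q = 4*(2/(-3)) = 4*(2*(-⅓)) = 4*(-⅔) = -8/3 ≈ -2.6667)
L(U, m) = 4 - U
t(q) = -23/3 (t(q) = -5 - 8/3 = -23/3)
L(-1, (0 - 4)*5)*(49 + t(9)) = (4 - 1*(-1))*(49 - 23/3) = (4 + 1)*(124/3) = 5*(124/3) = 620/3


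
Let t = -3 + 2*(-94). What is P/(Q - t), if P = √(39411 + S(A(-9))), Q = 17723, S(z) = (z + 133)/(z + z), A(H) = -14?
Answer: √157627/35828 ≈ 0.011081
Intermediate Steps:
t = -191 (t = -3 - 188 = -191)
S(z) = (133 + z)/(2*z) (S(z) = (133 + z)/((2*z)) = (133 + z)*(1/(2*z)) = (133 + z)/(2*z))
P = √157627/2 (P = √(39411 + (½)*(133 - 14)/(-14)) = √(39411 + (½)*(-1/14)*119) = √(39411 - 17/4) = √(157627/4) = √157627/2 ≈ 198.51)
P/(Q - t) = (√157627/2)/(17723 - 1*(-191)) = (√157627/2)/(17723 + 191) = (√157627/2)/17914 = (√157627/2)*(1/17914) = √157627/35828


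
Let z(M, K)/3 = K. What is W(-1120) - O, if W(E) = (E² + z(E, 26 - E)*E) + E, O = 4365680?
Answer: -6962960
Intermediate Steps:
z(M, K) = 3*K
W(E) = E + E² + E*(78 - 3*E) (W(E) = (E² + (3*(26 - E))*E) + E = (E² + (78 - 3*E)*E) + E = (E² + E*(78 - 3*E)) + E = E + E² + E*(78 - 3*E))
W(-1120) - O = -1120*(79 - 2*(-1120)) - 1*4365680 = -1120*(79 + 2240) - 4365680 = -1120*2319 - 4365680 = -2597280 - 4365680 = -6962960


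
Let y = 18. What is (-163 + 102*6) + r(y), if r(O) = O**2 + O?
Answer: 791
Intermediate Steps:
r(O) = O + O**2
(-163 + 102*6) + r(y) = (-163 + 102*6) + 18*(1 + 18) = (-163 + 612) + 18*19 = 449 + 342 = 791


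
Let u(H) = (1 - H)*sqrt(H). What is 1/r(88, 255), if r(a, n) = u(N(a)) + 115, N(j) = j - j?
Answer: 1/115 ≈ 0.0086956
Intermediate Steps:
N(j) = 0
u(H) = sqrt(H)*(1 - H)
r(a, n) = 115 (r(a, n) = sqrt(0)*(1 - 1*0) + 115 = 0*(1 + 0) + 115 = 0*1 + 115 = 0 + 115 = 115)
1/r(88, 255) = 1/115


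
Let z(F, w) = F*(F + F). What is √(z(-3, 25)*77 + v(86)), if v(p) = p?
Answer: 8*√23 ≈ 38.367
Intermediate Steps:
z(F, w) = 2*F² (z(F, w) = F*(2*F) = 2*F²)
√(z(-3, 25)*77 + v(86)) = √((2*(-3)²)*77 + 86) = √((2*9)*77 + 86) = √(18*77 + 86) = √(1386 + 86) = √1472 = 8*√23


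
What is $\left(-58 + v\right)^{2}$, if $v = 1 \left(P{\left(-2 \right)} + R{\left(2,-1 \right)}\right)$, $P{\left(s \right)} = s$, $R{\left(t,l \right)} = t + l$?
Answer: $3481$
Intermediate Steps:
$R{\left(t,l \right)} = l + t$
$v = -1$ ($v = 1 \left(-2 + \left(-1 + 2\right)\right) = 1 \left(-2 + 1\right) = 1 \left(-1\right) = -1$)
$\left(-58 + v\right)^{2} = \left(-58 - 1\right)^{2} = \left(-59\right)^{2} = 3481$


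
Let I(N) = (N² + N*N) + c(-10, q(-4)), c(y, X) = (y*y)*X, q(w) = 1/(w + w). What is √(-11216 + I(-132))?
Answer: √94478/2 ≈ 153.69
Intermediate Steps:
q(w) = 1/(2*w)
c(y, X) = X*y² (c(y, X) = y²*X = X*y²)
I(N) = -25/2 + 2*N² (I(N) = (N² + N*N) + ((½)/(-4))*(-10)² = (N² + N²) + ((½)*(-¼))*100 = 2*N² - ⅛*100 = 2*N² - 25/2 = -25/2 + 2*N²)
√(-11216 + I(-132)) = √(-11216 + (-25/2 + 2*(-132)²)) = √(-11216 + (-25/2 + 2*17424)) = √(-11216 + (-25/2 + 34848)) = √(-11216 + 69671/2) = √(47239/2) = √94478/2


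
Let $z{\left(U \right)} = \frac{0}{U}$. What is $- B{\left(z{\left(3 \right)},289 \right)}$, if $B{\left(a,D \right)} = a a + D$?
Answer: $-289$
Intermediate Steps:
$z{\left(U \right)} = 0$
$B{\left(a,D \right)} = D + a^{2}$ ($B{\left(a,D \right)} = a^{2} + D = D + a^{2}$)
$- B{\left(z{\left(3 \right)},289 \right)} = - (289 + 0^{2}) = - (289 + 0) = \left(-1\right) 289 = -289$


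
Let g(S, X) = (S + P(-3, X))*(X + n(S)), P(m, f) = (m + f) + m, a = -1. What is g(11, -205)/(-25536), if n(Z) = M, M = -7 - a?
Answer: -5275/3192 ≈ -1.6526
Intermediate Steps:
P(m, f) = f + 2*m (P(m, f) = (f + m) + m = f + 2*m)
M = -6 (M = -7 - 1*(-1) = -7 + 1 = -6)
n(Z) = -6
g(S, X) = (-6 + X)*(-6 + S + X) (g(S, X) = (S + (X + 2*(-3)))*(X - 6) = (S + (X - 6))*(-6 + X) = (S + (-6 + X))*(-6 + X) = (-6 + S + X)*(-6 + X) = (-6 + X)*(-6 + S + X))
g(11, -205)/(-25536) = (36 + (-205)² - 12*(-205) - 6*11 + 11*(-205))/(-25536) = (36 + 42025 + 2460 - 66 - 2255)*(-1/25536) = 42200*(-1/25536) = -5275/3192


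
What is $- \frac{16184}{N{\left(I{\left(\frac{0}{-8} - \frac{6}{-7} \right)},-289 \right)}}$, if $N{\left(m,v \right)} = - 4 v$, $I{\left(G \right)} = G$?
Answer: $-14$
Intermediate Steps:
$- \frac{16184}{N{\left(I{\left(\frac{0}{-8} - \frac{6}{-7} \right)},-289 \right)}} = - \frac{16184}{\left(-4\right) \left(-289\right)} = - \frac{16184}{1156} = \left(-16184\right) \frac{1}{1156} = -14$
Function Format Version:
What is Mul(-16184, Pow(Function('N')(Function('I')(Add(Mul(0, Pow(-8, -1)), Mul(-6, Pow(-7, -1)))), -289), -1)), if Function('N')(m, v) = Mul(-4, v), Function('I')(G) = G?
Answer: -14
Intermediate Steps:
Mul(-16184, Pow(Function('N')(Function('I')(Add(Mul(0, Pow(-8, -1)), Mul(-6, Pow(-7, -1)))), -289), -1)) = Mul(-16184, Pow(Mul(-4, -289), -1)) = Mul(-16184, Pow(1156, -1)) = Mul(-16184, Rational(1, 1156)) = -14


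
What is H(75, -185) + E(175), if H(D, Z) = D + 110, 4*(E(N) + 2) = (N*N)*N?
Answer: 5360107/4 ≈ 1.3400e+6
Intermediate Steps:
E(N) = -2 + N**3/4 (E(N) = -2 + ((N*N)*N)/4 = -2 + (N**2*N)/4 = -2 + N**3/4)
H(D, Z) = 110 + D
H(75, -185) + E(175) = (110 + 75) + (-2 + (1/4)*175**3) = 185 + (-2 + (1/4)*5359375) = 185 + (-2 + 5359375/4) = 185 + 5359367/4 = 5360107/4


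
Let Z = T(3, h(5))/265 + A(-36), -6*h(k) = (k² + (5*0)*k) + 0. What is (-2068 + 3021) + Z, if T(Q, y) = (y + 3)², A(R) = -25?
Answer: 8853169/9540 ≈ 928.00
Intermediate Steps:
h(k) = -k²/6 (h(k) = -((k² + (5*0)*k) + 0)/6 = -((k² + 0*k) + 0)/6 = -((k² + 0) + 0)/6 = -(k² + 0)/6 = -k²/6)
T(Q, y) = (3 + y)²
Z = -238451/9540 (Z = (3 - ⅙*5²)²/265 - 25 = (3 - ⅙*25)²*(1/265) - 25 = (3 - 25/6)²*(1/265) - 25 = (-7/6)²*(1/265) - 25 = (49/36)*(1/265) - 25 = 49/9540 - 25 = -238451/9540 ≈ -24.995)
(-2068 + 3021) + Z = (-2068 + 3021) - 238451/9540 = 953 - 238451/9540 = 8853169/9540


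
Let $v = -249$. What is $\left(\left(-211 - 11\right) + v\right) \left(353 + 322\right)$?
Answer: $-317925$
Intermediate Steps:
$\left(\left(-211 - 11\right) + v\right) \left(353 + 322\right) = \left(\left(-211 - 11\right) - 249\right) \left(353 + 322\right) = \left(-222 - 249\right) 675 = \left(-471\right) 675 = -317925$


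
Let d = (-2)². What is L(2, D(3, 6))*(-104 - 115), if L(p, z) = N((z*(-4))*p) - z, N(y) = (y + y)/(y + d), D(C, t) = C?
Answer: 657/5 ≈ 131.40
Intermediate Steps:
d = 4
N(y) = 2*y/(4 + y) (N(y) = (y + y)/(y + 4) = (2*y)/(4 + y) = 2*y/(4 + y))
L(p, z) = -z - 8*p*z/(4 - 4*p*z) (L(p, z) = 2*((z*(-4))*p)/(4 + (z*(-4))*p) - z = 2*((-4*z)*p)/(4 + (-4*z)*p) - z = 2*(-4*p*z)/(4 - 4*p*z) - z = -8*p*z/(4 - 4*p*z) - z = -z - 8*p*z/(4 - 4*p*z))
L(2, D(3, 6))*(-104 - 115) = (3*(1 + 2*2 - 1*2*3)/(-1 + 2*3))*(-104 - 115) = (3*(1 + 4 - 6)/(-1 + 6))*(-219) = (3*(-1)/5)*(-219) = (3*(⅕)*(-1))*(-219) = -⅗*(-219) = 657/5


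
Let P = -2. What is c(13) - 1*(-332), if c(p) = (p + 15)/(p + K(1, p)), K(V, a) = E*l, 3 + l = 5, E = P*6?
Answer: 3624/11 ≈ 329.45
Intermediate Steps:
E = -12 (E = -2*6 = -12)
l = 2 (l = -3 + 5 = 2)
K(V, a) = -24 (K(V, a) = -12*2 = -24)
c(p) = (15 + p)/(-24 + p) (c(p) = (p + 15)/(p - 24) = (15 + p)/(-24 + p))
c(13) - 1*(-332) = (15 + 13)/(-24 + 13) - 1*(-332) = 28/(-11) + 332 = -1/11*28 + 332 = -28/11 + 332 = 3624/11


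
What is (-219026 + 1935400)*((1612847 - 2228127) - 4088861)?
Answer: -8074065304734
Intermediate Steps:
(-219026 + 1935400)*((1612847 - 2228127) - 4088861) = 1716374*(-615280 - 4088861) = 1716374*(-4704141) = -8074065304734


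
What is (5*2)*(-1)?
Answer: -10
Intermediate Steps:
(5*2)*(-1) = 10*(-1) = -10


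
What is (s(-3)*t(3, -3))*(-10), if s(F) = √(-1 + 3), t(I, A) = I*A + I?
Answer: 60*√2 ≈ 84.853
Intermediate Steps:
t(I, A) = I + A*I (t(I, A) = A*I + I = I + A*I)
s(F) = √2
(s(-3)*t(3, -3))*(-10) = (√2*(3*(1 - 3)))*(-10) = (√2*(3*(-2)))*(-10) = (√2*(-6))*(-10) = -6*√2*(-10) = 60*√2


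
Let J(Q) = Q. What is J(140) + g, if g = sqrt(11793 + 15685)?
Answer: 140 + sqrt(27478) ≈ 305.76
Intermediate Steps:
g = sqrt(27478) ≈ 165.76
J(140) + g = 140 + sqrt(27478)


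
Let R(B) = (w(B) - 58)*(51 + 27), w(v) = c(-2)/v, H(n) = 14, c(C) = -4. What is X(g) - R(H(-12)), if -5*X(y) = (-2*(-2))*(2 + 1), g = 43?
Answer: 159036/35 ≈ 4543.9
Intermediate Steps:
X(y) = -12/5 (X(y) = -(-2*(-2))*(2 + 1)/5 = -4*3/5 = -1/5*12 = -12/5)
w(v) = -4/v
R(B) = -4524 - 312/B (R(B) = (-4/B - 58)*(51 + 27) = (-58 - 4/B)*78 = -4524 - 312/B)
X(g) - R(H(-12)) = -12/5 - (-4524 - 312/14) = -12/5 - (-4524 - 312*1/14) = -12/5 - (-4524 - 156/7) = -12/5 - 1*(-31824/7) = -12/5 + 31824/7 = 159036/35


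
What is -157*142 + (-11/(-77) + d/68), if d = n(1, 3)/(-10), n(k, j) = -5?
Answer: -21223745/952 ≈ -22294.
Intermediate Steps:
d = ½ (d = -5/(-10) = -5*(-⅒) = ½ ≈ 0.50000)
-157*142 + (-11/(-77) + d/68) = -157*142 + (-11/(-77) + (½)/68) = -22294 + (-11*(-1/77) + (½)*(1/68)) = -22294 + (⅐ + 1/136) = -22294 + 143/952 = -21223745/952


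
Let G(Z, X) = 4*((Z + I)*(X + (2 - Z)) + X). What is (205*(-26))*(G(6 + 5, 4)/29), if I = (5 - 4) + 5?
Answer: 1726920/29 ≈ 59549.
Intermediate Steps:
I = 6 (I = 1 + 5 = 6)
G(Z, X) = 4*X + 4*(6 + Z)*(2 + X - Z) (G(Z, X) = 4*((Z + 6)*(X + (2 - Z)) + X) = 4*((6 + Z)*(2 + X - Z) + X) = 4*(X + (6 + Z)*(2 + X - Z)) = 4*X + 4*(6 + Z)*(2 + X - Z))
(205*(-26))*(G(6 + 5, 4)/29) = (205*(-26))*((48 - 16*(6 + 5) - 4*(6 + 5)² + 28*4 + 4*4*(6 + 5))/29) = -5330*(48 - 16*11 - 4*11² + 112 + 4*4*11)/29 = -5330*(48 - 176 - 4*121 + 112 + 176)/29 = -5330*(48 - 176 - 484 + 112 + 176)/29 = -(-1726920)/29 = -5330*(-324/29) = 1726920/29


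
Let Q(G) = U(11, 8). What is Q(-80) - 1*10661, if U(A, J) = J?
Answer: -10653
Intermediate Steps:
Q(G) = 8
Q(-80) - 1*10661 = 8 - 1*10661 = 8 - 10661 = -10653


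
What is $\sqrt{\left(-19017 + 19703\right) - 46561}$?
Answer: $5 i \sqrt{1835} \approx 214.18 i$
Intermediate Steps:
$\sqrt{\left(-19017 + 19703\right) - 46561} = \sqrt{686 - 46561} = \sqrt{-45875} = 5 i \sqrt{1835}$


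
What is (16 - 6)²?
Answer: 100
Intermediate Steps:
(16 - 6)² = 10² = 100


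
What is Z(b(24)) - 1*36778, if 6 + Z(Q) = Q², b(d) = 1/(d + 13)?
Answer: -50357295/1369 ≈ -36784.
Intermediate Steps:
b(d) = 1/(13 + d)
Z(Q) = -6 + Q²
Z(b(24)) - 1*36778 = (-6 + (1/(13 + 24))²) - 1*36778 = (-6 + (1/37)²) - 36778 = (-6 + 1/1369) - 36778 = -8213/1369 - 36778 = -50357295/1369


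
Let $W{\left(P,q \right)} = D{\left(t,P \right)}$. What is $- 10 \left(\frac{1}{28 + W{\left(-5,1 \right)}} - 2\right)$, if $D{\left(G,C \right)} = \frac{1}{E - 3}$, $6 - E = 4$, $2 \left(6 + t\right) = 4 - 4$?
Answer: $\frac{530}{27} \approx 19.63$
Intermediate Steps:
$t = -6$ ($t = -6 + \frac{4 - 4}{2} = -6 + \frac{1}{2} \cdot 0 = -6 + 0 = -6$)
$E = 2$ ($E = 6 - 4 = 2$)
$D{\left(G,C \right)} = -1$ ($D{\left(G,C \right)} = \frac{1}{2 - 3} = \frac{1}{-1} = -1$)
$W{\left(P,q \right)} = -1$
$- 10 \left(\frac{1}{28 + W{\left(-5,1 \right)}} - 2\right) = - 10 \left(\frac{1}{28 - 1} - 2\right) = - 10 \left(\frac{1}{27} - 2\right) = \left(-10\right) \left(- \frac{53}{27}\right) = \frac{530}{27}$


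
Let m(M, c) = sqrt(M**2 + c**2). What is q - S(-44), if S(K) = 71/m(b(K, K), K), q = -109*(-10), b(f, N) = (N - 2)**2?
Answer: 1090 - 71*sqrt(279962)/1119848 ≈ 1090.0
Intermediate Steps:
b(f, N) = (-2 + N)**2
q = 1090
S(K) = 71/sqrt(K**2 + (-2 + K)**4) (S(K) = 71/(sqrt(((-2 + K)**2)**2 + K**2)) = 71/(sqrt((-2 + K)**4 + K**2)) = 71/(sqrt(K**2 + (-2 + K)**4)) = 71/sqrt(K**2 + (-2 + K)**4))
q - S(-44) = 1090 - 71/sqrt((-44)**2 + (-2 - 44)**4) = 1090 - 71/sqrt(1936 + (-46)**4) = 1090 - 71/sqrt(1936 + 4477456) = 1090 - 71/sqrt(4479392) = 1090 - 71*sqrt(279962)/1119848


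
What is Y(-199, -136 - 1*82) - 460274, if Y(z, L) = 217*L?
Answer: -507580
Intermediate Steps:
Y(-199, -136 - 1*82) - 460274 = 217*(-136 - 1*82) - 460274 = 217*(-136 - 82) - 460274 = 217*(-218) - 460274 = -47306 - 460274 = -507580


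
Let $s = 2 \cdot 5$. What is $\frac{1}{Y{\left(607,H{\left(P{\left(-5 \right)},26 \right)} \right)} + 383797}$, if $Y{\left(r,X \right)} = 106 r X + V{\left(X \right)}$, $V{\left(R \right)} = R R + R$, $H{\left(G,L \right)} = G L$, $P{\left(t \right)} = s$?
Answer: $\frac{1}{17180577} \approx 5.8205 \cdot 10^{-8}$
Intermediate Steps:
$s = 10$
$P{\left(t \right)} = 10$
$V{\left(R \right)} = R + R^{2}$ ($V{\left(R \right)} = R^{2} + R = R + R^{2}$)
$Y{\left(r,X \right)} = X \left(1 + X\right) + 106 X r$ ($Y{\left(r,X \right)} = 106 r X + X \left(1 + X\right) = 106 X r + X \left(1 + X\right) = X \left(1 + X\right) + 106 X r$)
$\frac{1}{Y{\left(607,H{\left(P{\left(-5 \right)},26 \right)} \right)} + 383797} = \frac{1}{10 \cdot 26 \left(1 + 10 \cdot 26 + 106 \cdot 607\right) + 383797} = \frac{1}{260 \left(1 + 260 + 64342\right) + 383797} = \frac{1}{260 \cdot 64603 + 383797} = \frac{1}{16796780 + 383797} = \frac{1}{17180577}$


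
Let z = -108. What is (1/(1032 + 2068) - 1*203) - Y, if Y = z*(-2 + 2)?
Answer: -629299/3100 ≈ -203.00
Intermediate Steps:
Y = 0 (Y = -108*(-2 + 2) = -108*0 = 0)
(1/(1032 + 2068) - 1*203) - Y = (1/(1032 + 2068) - 1*203) - 1*0 = (1/3100 - 203) + 0 = -629299/3100 + 0 = -629299/3100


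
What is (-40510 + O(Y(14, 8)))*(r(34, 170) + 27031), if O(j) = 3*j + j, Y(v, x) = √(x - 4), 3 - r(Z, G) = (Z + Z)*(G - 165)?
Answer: -1081160388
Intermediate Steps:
r(Z, G) = 3 - 2*Z*(-165 + G) (r(Z, G) = 3 - (Z + Z)*(G - 165) = 3 - 2*Z*(-165 + G))
Y(v, x) = √(-4 + x)
O(j) = 4*j
(-40510 + O(Y(14, 8)))*(r(34, 170) + 27031) = (-40510 + 4*√(-4 + 8))*((3 + 330*34 - 2*170*34) + 27031) = (-40510 + 4*√4)*((3 + 11220 - 11560) + 27031) = (-40510 + 4*2)*(-337 + 27031) = (-40510 + 8)*26694 = -40502*26694 = -1081160388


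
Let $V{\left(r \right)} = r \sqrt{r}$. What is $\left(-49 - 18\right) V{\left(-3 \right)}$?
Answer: $201 i \sqrt{3} \approx 348.14 i$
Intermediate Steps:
$V{\left(r \right)} = r^{\frac{3}{2}}$
$\left(-49 - 18\right) V{\left(-3 \right)} = \left(-49 - 18\right) \left(-3\right)^{\frac{3}{2}} = - 67 \left(- 3 i \sqrt{3}\right) = 201 i \sqrt{3}$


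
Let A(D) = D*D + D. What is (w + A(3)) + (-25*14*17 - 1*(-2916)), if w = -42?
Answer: -3064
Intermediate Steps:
A(D) = D + D² (A(D) = D² + D = D + D²)
(w + A(3)) + (-25*14*17 - 1*(-2916)) = (-42 + 3*(1 + 3)) + (-25*14*17 - 1*(-2916)) = (-42 + 3*4) + (-350*17 + 2916) = (-42 + 12) + (-5950 + 2916) = -30 - 3034 = -3064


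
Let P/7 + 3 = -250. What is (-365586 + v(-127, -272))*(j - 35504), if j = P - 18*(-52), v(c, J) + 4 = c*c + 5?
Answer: 12698881584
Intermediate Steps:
P = -1771 (P = -21 + 7*(-250) = -21 - 1750 = -1771)
v(c, J) = 1 + c² (v(c, J) = -4 + (c*c + 5) = -4 + (c² + 5) = -4 + (5 + c²) = 1 + c²)
j = -835 (j = -1771 - 18*(-52) = -1771 + 936 = -835)
(-365586 + v(-127, -272))*(j - 35504) = (-365586 + (1 + (-127)²))*(-835 - 35504) = (-365586 + (1 + 16129))*(-36339) = (-365586 + 16130)*(-36339) = -349456*(-36339) = 12698881584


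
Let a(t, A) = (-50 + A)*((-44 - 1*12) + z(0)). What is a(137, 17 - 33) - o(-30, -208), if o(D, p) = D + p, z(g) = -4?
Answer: 4198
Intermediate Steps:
a(t, A) = 3000 - 60*A (a(t, A) = (-50 + A)*((-44 - 1*12) - 4) = (-50 + A)*((-44 - 12) - 4) = (-50 + A)*(-56 - 4) = (-50 + A)*(-60) = 3000 - 60*A)
a(137, 17 - 33) - o(-30, -208) = (3000 - 60*(17 - 33)) - (-30 - 208) = (3000 - 60*(-16)) - 1*(-238) = (3000 + 960) + 238 = 3960 + 238 = 4198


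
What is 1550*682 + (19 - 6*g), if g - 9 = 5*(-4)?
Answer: 1057185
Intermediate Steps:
g = -11 (g = 9 + 5*(-4) = 9 - 20 = -11)
1550*682 + (19 - 6*g) = 1550*682 + (19 - 6*(-11)) = 1057100 + (19 + 66) = 1057100 + 85 = 1057185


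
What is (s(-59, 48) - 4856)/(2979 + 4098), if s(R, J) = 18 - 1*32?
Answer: -4870/7077 ≈ -0.68814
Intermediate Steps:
s(R, J) = -14 (s(R, J) = 18 - 32 = -14)
(s(-59, 48) - 4856)/(2979 + 4098) = (-14 - 4856)/(2979 + 4098) = -4870/7077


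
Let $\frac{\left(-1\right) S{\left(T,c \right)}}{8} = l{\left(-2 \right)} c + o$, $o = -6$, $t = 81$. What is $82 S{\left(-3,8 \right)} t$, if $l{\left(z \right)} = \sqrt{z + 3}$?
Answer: $-106272$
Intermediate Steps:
$l{\left(z \right)} = \sqrt{3 + z}$
$S{\left(T,c \right)} = 48 - 8 c$ ($S{\left(T,c \right)} = - 8 \left(\sqrt{3 - 2} c - 6\right) = - 8 \left(\sqrt{1} c - 6\right) = - 8 \left(1 c - 6\right) = - 8 \left(c - 6\right) = - 8 \left(-6 + c\right) = 48 - 8 c$)
$82 S{\left(-3,8 \right)} t = 82 \left(48 - 64\right) 81 = 82 \left(-16\right) 81 = \left(-1312\right) 81 = -106272$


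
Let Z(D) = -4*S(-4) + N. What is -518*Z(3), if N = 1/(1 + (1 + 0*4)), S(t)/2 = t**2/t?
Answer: -16835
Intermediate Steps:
S(t) = 2*t (S(t) = 2*(t**2/t) = 2*t)
N = 1/2 (N = 1/(1 + (1 + 0)) = 1/(1 + 1) = 1/2 ≈ 0.50000)
Z(D) = 65/2 (Z(D) = -8*(-4) + 1/2 = -4*(-8) + 1/2 = 32 + 1/2 = 65/2)
-518*Z(3) = -518*65/2 = -16835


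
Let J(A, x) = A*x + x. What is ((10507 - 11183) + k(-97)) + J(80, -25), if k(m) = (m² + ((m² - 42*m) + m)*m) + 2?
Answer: -1291732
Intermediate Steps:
J(A, x) = x + A*x
k(m) = 2 + m² + m*(m² - 41*m) (k(m) = (m² + (m² - 41*m)*m) + 2 = (m² + m*(m² - 41*m)) + 2 = 2 + m² + m*(m² - 41*m))
((10507 - 11183) + k(-97)) + J(80, -25) = ((10507 - 11183) + (2 + (-97)³ - 40*(-97)²)) - 25*(1 + 80) = (-676 + (2 - 912673 - 40*9409)) - 25*81 = (-676 + (2 - 912673 - 376360)) - 2025 = (-676 - 1289031) - 2025 = -1289707 - 2025 = -1291732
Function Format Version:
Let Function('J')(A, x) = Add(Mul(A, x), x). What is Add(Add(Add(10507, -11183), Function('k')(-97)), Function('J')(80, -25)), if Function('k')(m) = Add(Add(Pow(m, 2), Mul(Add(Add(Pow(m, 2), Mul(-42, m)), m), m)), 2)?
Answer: -1291732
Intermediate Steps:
Function('J')(A, x) = Add(x, Mul(A, x))
Function('k')(m) = Add(2, Pow(m, 2), Mul(m, Add(Pow(m, 2), Mul(-41, m)))) (Function('k')(m) = Add(Add(Pow(m, 2), Mul(Add(Pow(m, 2), Mul(-41, m)), m)), 2) = Add(Add(Pow(m, 2), Mul(m, Add(Pow(m, 2), Mul(-41, m)))), 2) = Add(2, Pow(m, 2), Mul(m, Add(Pow(m, 2), Mul(-41, m)))))
Add(Add(Add(10507, -11183), Function('k')(-97)), Function('J')(80, -25)) = Add(Add(Add(10507, -11183), Add(2, Pow(-97, 3), Mul(-40, Pow(-97, 2)))), Mul(-25, Add(1, 80))) = Add(Add(-676, Add(2, -912673, Mul(-40, 9409))), Mul(-25, 81)) = Add(Add(-676, Add(2, -912673, -376360)), -2025) = Add(Add(-676, -1289031), -2025) = Add(-1289707, -2025) = -1291732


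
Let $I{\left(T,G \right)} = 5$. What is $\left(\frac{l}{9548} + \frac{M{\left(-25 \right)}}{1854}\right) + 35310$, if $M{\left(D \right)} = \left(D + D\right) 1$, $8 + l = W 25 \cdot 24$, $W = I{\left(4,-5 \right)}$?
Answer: $\frac{7102981901}{201159} \approx 35310.0$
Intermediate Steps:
$W = 5$
$l = 2992$ ($l = -8 + 5 \cdot 25 \cdot 24 = -8 + 125 \cdot 24 = -8 + 3000 = 2992$)
$M{\left(D \right)} = 2 D$ ($M{\left(D \right)} = 2 D 1 = 2 D$)
$\left(\frac{l}{9548} + \frac{M{\left(-25 \right)}}{1854}\right) + 35310 = \left(\frac{2992}{9548} + \frac{2 \left(-25\right)}{1854}\right) + 35310 = \left(2992 \cdot \frac{1}{9548} - \frac{25}{927}\right) + 35310 = \left(\frac{68}{217} - \frac{25}{927}\right) + 35310 = \frac{57611}{201159} + 35310 = \frac{7102981901}{201159}$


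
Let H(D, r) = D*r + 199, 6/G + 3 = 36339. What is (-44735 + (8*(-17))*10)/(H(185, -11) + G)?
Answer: 55830264/2223763 ≈ 25.106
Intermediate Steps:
G = 1/6056 (G = 6/(-3 + 36339) = 6/36336 = 6*(1/36336) = 1/6056 ≈ 0.00016513)
H(D, r) = 199 + D*r
(-44735 + (8*(-17))*10)/(H(185, -11) + G) = (-44735 + (8*(-17))*10)/((199 + 185*(-11)) + 1/6056) = (-44735 - 136*10)/((199 - 2035) + 1/6056) = (-44735 - 1360)/(-1836 + 1/6056) = -46095/(-11118815/6056) = -46095*(-6056/11118815) = 55830264/2223763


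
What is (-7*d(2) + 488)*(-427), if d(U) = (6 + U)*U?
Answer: -160552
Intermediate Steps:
d(U) = U*(6 + U)
(-7*d(2) + 488)*(-427) = (-14*(6 + 2) + 488)*(-427) = (-14*8 + 488)*(-427) = (-7*16 + 488)*(-427) = (-112 + 488)*(-427) = 376*(-427) = -160552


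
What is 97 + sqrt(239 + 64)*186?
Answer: 97 + 186*sqrt(303) ≈ 3334.7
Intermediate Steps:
97 + sqrt(239 + 64)*186 = 97 + sqrt(303)*186 = 97 + 186*sqrt(303)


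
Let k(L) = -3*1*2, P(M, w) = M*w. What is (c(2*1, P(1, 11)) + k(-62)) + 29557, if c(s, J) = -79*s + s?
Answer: 29395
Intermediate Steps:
c(s, J) = -78*s
k(L) = -6 (k(L) = -3*2 = -6)
(c(2*1, P(1, 11)) + k(-62)) + 29557 = (-156 - 6) + 29557 = -162 + 29557 = 29395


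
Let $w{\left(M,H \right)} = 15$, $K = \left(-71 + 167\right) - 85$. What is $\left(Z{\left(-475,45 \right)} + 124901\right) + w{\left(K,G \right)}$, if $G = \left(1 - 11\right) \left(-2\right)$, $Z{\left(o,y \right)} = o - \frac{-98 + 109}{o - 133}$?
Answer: $\frac{75660139}{608} \approx 1.2444 \cdot 10^{5}$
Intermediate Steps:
$Z{\left(o,y \right)} = o - \frac{11}{-133 + o}$
$K = 11$ ($K = 96 - 85 = 11$)
$G = 20$ ($G = \left(-10\right) \left(-2\right) = 20$)
$\left(Z{\left(-475,45 \right)} + 124901\right) + w{\left(K,G \right)} = \left(\frac{-11 + \left(-475\right)^{2} - -63175}{-133 - 475} + 124901\right) + 15 = \left(\frac{-11 + 225625 + 63175}{-608} + 124901\right) + 15 = \left(\left(- \frac{1}{608}\right) 288789 + 124901\right) + 15 = \left(- \frac{288789}{608} + 124901\right) + 15 = \frac{75651019}{608} + 15 = \frac{75660139}{608}$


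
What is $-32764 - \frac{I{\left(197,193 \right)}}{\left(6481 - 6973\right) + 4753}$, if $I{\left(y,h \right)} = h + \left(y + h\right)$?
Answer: $- \frac{139607987}{4261} \approx -32764.0$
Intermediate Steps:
$I{\left(y,h \right)} = y + 2 h$ ($I{\left(y,h \right)} = h + \left(h + y\right) = y + 2 h$)
$-32764 - \frac{I{\left(197,193 \right)}}{\left(6481 - 6973\right) + 4753} = -32764 - \frac{197 + 2 \cdot 193}{\left(6481 - 6973\right) + 4753} = -32764 - \frac{197 + 386}{-492 + 4753} = -32764 - \frac{583}{4261} = - \frac{139607987}{4261}$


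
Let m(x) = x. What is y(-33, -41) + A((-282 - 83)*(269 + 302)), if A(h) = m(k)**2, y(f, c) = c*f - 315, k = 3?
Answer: 1047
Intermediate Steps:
y(f, c) = -315 + c*f
A(h) = 9 (A(h) = 3**2 = 9)
y(-33, -41) + A((-282 - 83)*(269 + 302)) = (-315 - 41*(-33)) + 9 = (-315 + 1353) + 9 = 1038 + 9 = 1047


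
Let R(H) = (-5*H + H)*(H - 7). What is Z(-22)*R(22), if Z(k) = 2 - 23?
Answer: 27720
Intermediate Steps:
Z(k) = -21
R(H) = -4*H*(-7 + H) (R(H) = (-4*H)*(-7 + H) = -4*H*(-7 + H))
Z(-22)*R(22) = -84*22*(7 - 1*22) = -84*22*(7 - 22) = -84*22*(-15) = -21*(-1320) = 27720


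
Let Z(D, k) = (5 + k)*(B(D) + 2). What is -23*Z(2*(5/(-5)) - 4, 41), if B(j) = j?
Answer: 4232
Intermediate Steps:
Z(D, k) = (2 + D)*(5 + k) (Z(D, k) = (5 + k)*(D + 2) = (5 + k)*(2 + D) = (2 + D)*(5 + k))
-23*Z(2*(5/(-5)) - 4, 41) = -23*(10 + 2*41 + 5*(2*(5/(-5)) - 4) + (2*(5/(-5)) - 4)*41) = -23*(10 + 82 + 5*(2*(5*(-⅕)) - 4) + (2*(5*(-⅕)) - 4)*41) = -23*(10 + 82 + 5*(2*(-1) - 4) + (2*(-1) - 4)*41) = -23*(10 + 82 + 5*(-2 - 4) + (-2 - 4)*41) = -23*(10 + 82 + 5*(-6) - 6*41) = -23*(10 + 82 - 30 - 246) = -23*(-184) = 4232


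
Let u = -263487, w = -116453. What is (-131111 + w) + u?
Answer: -511051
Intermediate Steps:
(-131111 + w) + u = (-131111 - 116453) - 263487 = -247564 - 263487 = -511051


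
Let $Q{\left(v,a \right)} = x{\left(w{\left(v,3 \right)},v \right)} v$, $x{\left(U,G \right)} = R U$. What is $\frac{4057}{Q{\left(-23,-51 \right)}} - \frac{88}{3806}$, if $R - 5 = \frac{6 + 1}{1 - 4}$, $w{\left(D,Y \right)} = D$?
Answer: $\frac{2088655}{732136} \approx 2.8528$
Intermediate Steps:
$R = \frac{8}{3}$ ($R = 5 + \frac{6 + 1}{1 - 4} = 5 + \frac{7}{1 - 4} = 5 + \frac{7}{-3} = 5 + 7 \left(- \frac{1}{3}\right) = 5 - \frac{7}{3} = \frac{8}{3} \approx 2.6667$)
$x{\left(U,G \right)} = \frac{8 U}{3}$
$Q{\left(v,a \right)} = \frac{8 v^{2}}{3}$ ($Q{\left(v,a \right)} = \frac{8 v}{3} v = \frac{8 v^{2}}{3}$)
$\frac{4057}{Q{\left(-23,-51 \right)}} - \frac{88}{3806} = \frac{4057}{\frac{8}{3} \left(-23\right)^{2}} - \frac{88}{3806} = \frac{4057}{\frac{8}{3} \cdot 529} - \frac{4}{173} = \frac{4057}{\frac{4232}{3}} - \frac{4}{173} = 4057 \cdot \frac{3}{4232} - \frac{4}{173} = \frac{12171}{4232} - \frac{4}{173} = \frac{2088655}{732136}$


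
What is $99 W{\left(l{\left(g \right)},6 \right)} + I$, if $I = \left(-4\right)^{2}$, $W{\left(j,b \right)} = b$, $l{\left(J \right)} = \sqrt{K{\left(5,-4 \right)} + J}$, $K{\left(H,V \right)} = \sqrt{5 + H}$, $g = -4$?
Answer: $610$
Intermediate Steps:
$l{\left(J \right)} = \sqrt{J + \sqrt{10}}$ ($l{\left(J \right)} = \sqrt{\sqrt{5 + 5} + J} = \sqrt{\sqrt{10} + J} = \sqrt{J + \sqrt{10}}$)
$I = 16$
$99 W{\left(l{\left(g \right)},6 \right)} + I = 99 \cdot 6 + 16 = 594 + 16 = 610$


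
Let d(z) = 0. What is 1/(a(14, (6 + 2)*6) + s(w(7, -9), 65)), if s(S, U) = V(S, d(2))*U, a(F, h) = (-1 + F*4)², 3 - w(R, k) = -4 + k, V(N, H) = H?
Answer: 1/3025 ≈ 0.00033058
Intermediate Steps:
w(R, k) = 7 - k (w(R, k) = 3 - (-4 + k) = 3 + (4 - k) = 7 - k)
a(F, h) = (-1 + 4*F)²
s(S, U) = 0 (s(S, U) = 0*U = 0)
1/(a(14, (6 + 2)*6) + s(w(7, -9), 65)) = 1/((-1 + 4*14)² + 0) = 1/((-1 + 56)² + 0) = 1/(55² + 0) = 1/(3025 + 0) = 1/3025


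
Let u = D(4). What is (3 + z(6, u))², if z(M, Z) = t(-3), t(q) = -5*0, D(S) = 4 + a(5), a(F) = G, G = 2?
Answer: 9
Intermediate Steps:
a(F) = 2
D(S) = 6 (D(S) = 4 + 2 = 6)
t(q) = 0
u = 6
z(M, Z) = 0
(3 + z(6, u))² = (3 + 0)² = 3² = 9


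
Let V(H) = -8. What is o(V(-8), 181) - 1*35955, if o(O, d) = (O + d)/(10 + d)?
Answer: -6867232/191 ≈ -35954.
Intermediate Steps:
o(O, d) = (O + d)/(10 + d)
o(V(-8), 181) - 1*35955 = (-8 + 181)/(10 + 181) - 1*35955 = 173/191 - 35955 = -6867232/191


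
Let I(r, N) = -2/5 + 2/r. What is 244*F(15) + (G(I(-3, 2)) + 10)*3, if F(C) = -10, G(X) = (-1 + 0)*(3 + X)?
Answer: -12079/5 ≈ -2415.8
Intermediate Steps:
I(r, N) = -2/5 + 2/r (I(r, N) = -2*1/5 + 2/r = -2/5 + 2/r)
G(X) = -3 - X (G(X) = -(3 + X) = -3 - X)
244*F(15) + (G(I(-3, 2)) + 10)*3 = 244*(-10) + ((-3 - (-2/5 + 2/(-3))) + 10)*3 = -2440 + ((-3 - (-2/5 + 2*(-1/3))) + 10)*3 = -2440 + ((-3 - (-2/5 - 2/3)) + 10)*3 = -2440 + ((-3 - 1*(-16/15)) + 10)*3 = -2440 + ((-3 + 16/15) + 10)*3 = -2440 + (-29/15 + 10)*3 = -2440 + (121/15)*3 = -2440 + 121/5 = -12079/5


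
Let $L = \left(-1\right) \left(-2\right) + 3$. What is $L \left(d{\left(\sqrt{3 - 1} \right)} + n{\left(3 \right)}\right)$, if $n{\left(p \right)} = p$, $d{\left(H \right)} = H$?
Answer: $15 + 5 \sqrt{2} \approx 22.071$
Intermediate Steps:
$L = 5$ ($L = 2 + 3 = 5$)
$L \left(d{\left(\sqrt{3 - 1} \right)} + n{\left(3 \right)}\right) = 5 \left(\sqrt{3 - 1} + 3\right) = 5 \left(\sqrt{2} + 3\right) = 5 \left(3 + \sqrt{2}\right) = 15 + 5 \sqrt{2}$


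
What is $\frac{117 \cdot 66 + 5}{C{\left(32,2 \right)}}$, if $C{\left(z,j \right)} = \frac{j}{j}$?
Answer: $7727$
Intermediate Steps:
$C{\left(z,j \right)} = 1$
$\frac{117 \cdot 66 + 5}{C{\left(32,2 \right)}} = \frac{117 \cdot 66 + 5}{1} = \left(7722 + 5\right) 1 = 7727 \cdot 1 = 7727$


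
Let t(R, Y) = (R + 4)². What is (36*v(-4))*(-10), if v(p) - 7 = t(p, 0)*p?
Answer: -2520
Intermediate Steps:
t(R, Y) = (4 + R)²
v(p) = 7 + p*(4 + p)² (v(p) = 7 + (4 + p)²*p = 7 + p*(4 + p)²)
(36*v(-4))*(-10) = (36*(7 - 4*(4 - 4)²))*(-10) = (36*(7 - 4*0²))*(-10) = (36*(7 - 4*0))*(-10) = (36*(7 + 0))*(-10) = (36*7)*(-10) = 252*(-10) = -2520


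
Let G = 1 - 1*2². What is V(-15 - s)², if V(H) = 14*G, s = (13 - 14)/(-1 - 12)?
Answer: 1764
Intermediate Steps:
G = -3 (G = 1 - 1*4 = 1 - 4 = -3)
s = 1/13 (s = -1/(-13) = -1*(-1/13) = 1/13 ≈ 0.076923)
V(H) = -42 (V(H) = 14*(-3) = -42)
V(-15 - s)² = (-42)² = 1764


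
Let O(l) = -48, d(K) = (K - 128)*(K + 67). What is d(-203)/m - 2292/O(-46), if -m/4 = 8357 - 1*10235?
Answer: 201857/3756 ≈ 53.743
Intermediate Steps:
d(K) = (-128 + K)*(67 + K)
m = 7512 (m = -4*(8357 - 1*10235) = -4*(8357 - 10235) = -4*(-1878) = 7512)
d(-203)/m - 2292/O(-46) = (-8576 + (-203)**2 - 61*(-203))/7512 - 2292/(-48) = (-8576 + 41209 + 12383)*(1/7512) - 2292*(-1/48) = 45016*(1/7512) + 191/4 = 5627/939 + 191/4 = 201857/3756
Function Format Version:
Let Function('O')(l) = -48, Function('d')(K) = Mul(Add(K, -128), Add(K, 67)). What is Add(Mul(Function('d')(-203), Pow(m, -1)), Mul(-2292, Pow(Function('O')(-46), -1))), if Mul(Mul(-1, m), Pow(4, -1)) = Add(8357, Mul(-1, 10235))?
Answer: Rational(201857, 3756) ≈ 53.743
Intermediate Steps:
Function('d')(K) = Mul(Add(-128, K), Add(67, K))
m = 7512 (m = Mul(-4, Add(8357, Mul(-1, 10235))) = Mul(-4, Add(8357, -10235)) = Mul(-4, -1878) = 7512)
Add(Mul(Function('d')(-203), Pow(m, -1)), Mul(-2292, Pow(Function('O')(-46), -1))) = Add(Mul(Add(-8576, Pow(-203, 2), Mul(-61, -203)), Pow(7512, -1)), Mul(-2292, Pow(-48, -1))) = Add(Mul(Add(-8576, 41209, 12383), Rational(1, 7512)), Mul(-2292, Rational(-1, 48))) = Add(Mul(45016, Rational(1, 7512)), Rational(191, 4)) = Add(Rational(5627, 939), Rational(191, 4)) = Rational(201857, 3756)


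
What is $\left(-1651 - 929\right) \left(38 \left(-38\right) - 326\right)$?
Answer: $4566600$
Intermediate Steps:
$\left(-1651 - 929\right) \left(38 \left(-38\right) - 326\right) = - 2580 \left(-1444 - 326\right) = \left(-2580\right) \left(-1770\right) = 4566600$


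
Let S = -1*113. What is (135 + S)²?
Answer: 484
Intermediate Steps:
S = -113
(135 + S)² = (135 - 113)² = 22² = 484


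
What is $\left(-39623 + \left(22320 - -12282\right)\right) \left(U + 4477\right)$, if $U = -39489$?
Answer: $175795252$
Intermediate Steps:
$\left(-39623 + \left(22320 - -12282\right)\right) \left(U + 4477\right) = \left(-39623 + \left(22320 - -12282\right)\right) \left(-39489 + 4477\right) = \left(-39623 + \left(22320 + 12282\right)\right) \left(-35012\right) = \left(-39623 + 34602\right) \left(-35012\right) = \left(-5021\right) \left(-35012\right) = 175795252$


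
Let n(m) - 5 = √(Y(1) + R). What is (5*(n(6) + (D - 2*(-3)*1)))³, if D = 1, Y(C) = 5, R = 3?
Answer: 252000 + 110000*√2 ≈ 4.0756e+5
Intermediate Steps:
n(m) = 5 + 2*√2 (n(m) = 5 + √(5 + 3) = 5 + √8 = 5 + 2*√2)
(5*(n(6) + (D - 2*(-3)*1)))³ = (5*((5 + 2*√2) + (1 - 2*(-3)*1)))³ = (5*((5 + 2*√2) + (1 + 6*1)))³ = (5*((5 + 2*√2) + (1 + 6)))³ = (5*((5 + 2*√2) + 7))³ = (5*(12 + 2*√2))³ = (60 + 10*√2)³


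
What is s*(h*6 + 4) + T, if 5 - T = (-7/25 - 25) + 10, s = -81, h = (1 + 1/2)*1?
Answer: -25818/25 ≈ -1032.7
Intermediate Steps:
h = 3/2 (h = (1 + ½)*1 = (3/2)*1 = 3/2 ≈ 1.5000)
T = 507/25 (T = 5 - ((-7/25 - 25) + 10) = 5 - (-632/25 + 10) = 5 - 1*(-382/25) = 5 + 382/25 = 507/25 ≈ 20.280)
s*(h*6 + 4) + T = -81*((3/2)*6 + 4) + 507/25 = -81*(9 + 4) + 507/25 = -81*13 + 507/25 = -1053 + 507/25 = -25818/25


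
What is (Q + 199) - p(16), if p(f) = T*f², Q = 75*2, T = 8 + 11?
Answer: -4515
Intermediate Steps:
T = 19
Q = 150
p(f) = 19*f²
(Q + 199) - p(16) = (150 + 199) - 19*16² = 349 - 19*256 = 349 - 1*4864 = 349 - 4864 = -4515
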